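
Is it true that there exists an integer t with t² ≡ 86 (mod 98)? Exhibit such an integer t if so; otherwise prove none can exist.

t = 24

t = 24 works: 24² = 576, and 576 − 86 = 490 = 5·98.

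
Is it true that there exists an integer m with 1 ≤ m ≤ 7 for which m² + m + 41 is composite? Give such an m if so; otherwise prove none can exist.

The values for m = 1, 2, …, 7 are 43, 47, 53, 61, 71, 83, 97, and each of these is prime.
So no value in the range makes the expression composite.

There is no such integer m in that range.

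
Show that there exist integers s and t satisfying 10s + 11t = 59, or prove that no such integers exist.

Since gcd(10, 11) = 1, every integer is an integer combination of 10 and 11.
Run the Euclidean algorithm on 11 and 10: 11 = 1·10 + 1, 10 = 10·1 + 0.
Back-substituting, 1 = 11 − 1·10; that is, 10·(-1) + 11·1 = 1.
Times 59: 10·(-59) + 11·59 = 59, so (-59, 59) solves it.
Adding 6·11 to s and subtracting 6·10 from t gives the tidier solution (7, -1).
Indeed 10·7 + 11·(-1) = 70 − 11 = 59.

s = 7, t = -1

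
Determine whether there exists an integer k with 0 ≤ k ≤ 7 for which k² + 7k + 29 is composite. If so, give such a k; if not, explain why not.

No such integer k in that range exists.

The values for k = 0, 1, …, 7 are 29, 37, 47, 59, 73, 89, 107, 127, and each of these is prime.
So no value in the range makes the expression composite.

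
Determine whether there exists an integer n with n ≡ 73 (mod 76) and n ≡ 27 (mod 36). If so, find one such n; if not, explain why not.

Both moduli are multiples of 4 = gcd(76, 36), so any solution would satisfy n ≡ 73 and n ≡ 27 modulo 4 simultaneously.
These are incompatible: 73 − 27 = 46 is not divisible by 4.
Hence the system has no solution.

No such integer exists.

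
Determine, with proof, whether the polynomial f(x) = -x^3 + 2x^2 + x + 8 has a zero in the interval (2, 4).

Such a root exists.

f(2) = 10 and f(4) = -20, which have opposite signs.
Since f is a polynomial it is continuous on [2, 4].
By the Intermediate Value Theorem, f takes the value 0 somewhere in the open interval.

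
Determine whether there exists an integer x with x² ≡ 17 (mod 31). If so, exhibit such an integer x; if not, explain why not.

No, no such integer exists.

Apply Euler's criterion with the prime 31: 17 is a quadratic residue iff 17^15 ≡ 1 (mod 31), and a non-residue iff it is ≡ −1.
Repeated squaring mod 31: 17^2 = 289 ≡ 10; 17^4 ≡ 10² = 100 ≡ 7; 17^8 ≡ 7² = 49 ≡ 18.
Since 15 = 8 + 4 + 2 + 1, 17^15 ≡ 18 · 7 · 10 · 17; multiplying out mod 31: 18·7 = 126 ≡ 2, then 2·10 = 20 ≡ 20, then 20·17 = 340 ≡ 30. Thus 17^15 ≡ 30 ≡ −1 (mod 31).
By Euler's criterion 17 is a quadratic non-residue mod 31: no x satisfies x² ≡ 17 (mod 31).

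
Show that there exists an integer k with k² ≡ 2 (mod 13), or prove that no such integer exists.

Since (13 − k)² ≡ k² (mod 13), it suffices to square k = 0, 1, …, 6: the residues are 0, 1, 4, 9, 3, 12, 10.
So the quadratic residues mod 13 are {0, 1, 3, 4, 9, 10, 12}, and 2 is not among them.
Hence no integer k has k² ≡ 2 (mod 13).

No, no such integer exists.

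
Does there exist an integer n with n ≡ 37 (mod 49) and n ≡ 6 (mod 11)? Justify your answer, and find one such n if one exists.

n = 380

Since 49 and 11 share no common factor, CRT says the pair of congruences has a solution (unique mod 539).
Any solution of the first congruence is n = 37 + 49t; substituting into the second, 49t ≡ 6 − 37 ≡ 2 (mod 11).
49 ≡ 5 (mod 11), so this reads 5t ≡ 2 (mod 11). Since 5·9 = 45 = 4·11 + 1, the inverse of 5 mod 11 is 9.
Therefore t ≡ 9·2 = 18 ≡ 7 (mod 11).
With t = 7: n = 37 + 49·7 = 380.
Indeed 380 ≡ 37 (mod 49) and 380 ≡ 6 (mod 11).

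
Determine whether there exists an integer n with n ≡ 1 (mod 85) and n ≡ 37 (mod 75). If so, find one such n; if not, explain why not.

gcd(85, 75) = 5. If n ≡ 1 (mod 85) and n ≡ 37 (mod 75), then n ≡ 1 (mod 5) and n ≡ 37 (mod 5).
However 1 ≡ 1 and 37 ≡ 2 (mod 5), and 1 ≠ 2.
So no integer satisfies both congruences.

No, no such integer exists.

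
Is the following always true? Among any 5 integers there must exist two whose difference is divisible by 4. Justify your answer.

There are exactly 4 possible remainders on division by 4.
Placing 5 integers into 4 classes, some class receives at least two — say a and b.
Then a ≡ b (mod 4), i.e. 4 ∣ (a − b).

Yes, this is always true.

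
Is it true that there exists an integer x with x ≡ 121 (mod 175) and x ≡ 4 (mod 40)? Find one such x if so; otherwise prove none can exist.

Reduce both congruences modulo 5, which divides 175 and 40: they say x ≡ 121 (mod 5) and x ≡ 4 (mod 5).
These are incompatible: 121 − 4 = 117 is not divisible by 5.
Therefore no such x exists.

There is no such integer.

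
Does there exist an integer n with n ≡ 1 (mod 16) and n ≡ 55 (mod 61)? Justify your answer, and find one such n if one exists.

n = 177

The moduli 16 and 61 are coprime, so by the Chinese Remainder Theorem a unique solution modulo 976 exists.
Write n = 1 + 16t and require 1 + 16t ≡ 55 (mod 61), i.e. 16t ≡ 54 (mod 61).
To invert 16 modulo 61: 61 = 3·16 + 13, 16 = 1·13 + 3, 13 = 4·3 + 1, 3 = 3·1 + 0, and unwinding, 1 = 13 − 4·3 = 13 − 4·(16 − 1·13) = −4·16 + 5·13 = −4·16 + 5·(61 − 3·16) = 5·61 − 19·16. Thus 16⁻¹ ≡ -19 ≡ 42 (mod 61).
Multiplying by 42: t ≡ 42·54 = 2268 ≡ 11 (mod 61).
Taking t = 11 gives n = 1 + 16·11 = 177.
Verify: 177 = 11·16 + 1 and 177 = 2·61 + 55. ✓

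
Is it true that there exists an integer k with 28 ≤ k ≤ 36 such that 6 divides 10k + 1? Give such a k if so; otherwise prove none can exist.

The values of 10k + 1 for k = 28, 29, …, 36 are 281, 291, 301, 311, 321, 331, 341, 351, 361; reduced mod 6 these are 5, 3, 1, 5, 3, 1, 5, 3, 1.
The residue 0 does not occur, so no k in [28, 36] makes 10k + 1 a multiple of 6.

No, no such integer k in that range exists.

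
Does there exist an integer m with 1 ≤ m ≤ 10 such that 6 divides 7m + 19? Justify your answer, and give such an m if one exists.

m = 5

For m = 1, 2, 3, 4 the values 26, 33, 40, 47 are not multiples of 6. Try m = 5: 7·5 + 19 = 54 = 9·6, which is divisible by 6.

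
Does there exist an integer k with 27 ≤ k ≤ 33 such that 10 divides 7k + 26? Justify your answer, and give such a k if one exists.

At k = 32 we get 7·32 + 26 = 250, and 250 = 10·25.

k = 32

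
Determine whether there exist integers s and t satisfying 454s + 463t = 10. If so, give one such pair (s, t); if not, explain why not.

s = 359, t = -352

Since gcd(454, 463) = 1, every integer is an integer combination of 454 and 463.
Dividing repeatedly: 463 = 1·454 + 9, 454 = 50·9 + 4, 9 = 2·4 + 1, 4 = 4·1 + 0.
Working back up the chain: 1 = 9 − 2·4 = 9 − 2·(454 − 50·9) = −2·454 + 101·9 = −2·454 + 101·(463 − 1·454) = 101·463 − 103·454. So 454·(-103) + 463·101 = 1.
Scaling by 10 gives the particular solution (s, t) = (-1030, 1010).
The general solution is s = -1030 + 463k, t = 1010 − 454k; taking k = 3 gives the smaller pair s = 359, t = -352.
Indeed 454·359 + 463·(-352) = 162986 − 162976 = 10.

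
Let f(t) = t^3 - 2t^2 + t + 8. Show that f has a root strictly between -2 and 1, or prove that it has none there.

f(-2) = -10 and f(1) = 8, which have opposite signs.
Since f is a polynomial it is continuous on [-2, 1].
By the Intermediate Value Theorem, f takes the value 0 somewhere in the open interval.

Yes, f has a root in the interval.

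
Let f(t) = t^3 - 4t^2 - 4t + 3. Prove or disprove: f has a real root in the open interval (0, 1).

Such a root exists.

f(0) = 3 and f(1) = -4, which have opposite signs.
f is continuous everywhere (it is a polynomial), in particular on [0, 1].
By the Intermediate Value Theorem f must vanish at some point of (0, 1).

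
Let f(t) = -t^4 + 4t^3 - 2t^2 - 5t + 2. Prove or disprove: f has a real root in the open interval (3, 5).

f(3) = -4 and f(5) = -198, both negative, so a sign-change argument is unavailable; we show f keeps this sign on the whole interval.
Shift to the endpoint 3: with t = 3 + u (0 < u < 2), one computes f(3 + u) = -u^4 - 8u^3 - 20u^2 - 17u - 4.
All 5 nonzero coefficients of this polynomial in u are negative; hence for u > 0 the value is a sum of negative terms (the constant -4 among them).
So f is strictly negative on (3, 5); no root exists in the interval.

f has no root in that interval.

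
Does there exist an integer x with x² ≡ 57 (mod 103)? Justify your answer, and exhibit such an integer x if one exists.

There is no such integer.

Apply Euler's criterion with the prime 103: 57 is a quadratic residue iff 57^51 ≡ 1 (mod 103), and a non-residue iff it is ≡ −1.
Squaring successively (mod 103): 57^2 = 3249 ≡ 56; 57^4 ≡ 56² = 3136 ≡ 46; 57^8 ≡ 46² = 2116 ≡ 56; 57^16 ≡ 56² = 3136 ≡ 46; 57^32 ≡ 46² = 2116 ≡ 56.
Since 51 = 32 + 16 + 2 + 1, 57^51 ≡ 56 · 46 · 56 · 57; multiplying out mod 103: 56·46 = 2576 ≡ 1, then 1·56 = 56 ≡ 56, then 56·57 = 3192 ≡ 102. Thus 57^51 ≡ 102 ≡ −1 (mod 103).
The value −1 means 57 is a non-residue modulo 103, so x² ≡ 57 (mod 103) is impossible.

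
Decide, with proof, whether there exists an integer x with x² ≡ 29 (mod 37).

No, no such integer exists.

37 is prime, so by Euler's criterion 29 is a square mod 37 iff 29^((37−1)/2) = 29^18 ≡ 1 (mod 37).
Squaring successively (mod 37): 29^2 = 841 ≡ 27; 29^4 ≡ 27² = 729 ≡ 26; 29^8 ≡ 26² = 676 ≡ 10; 29^16 ≡ 10² = 100 ≡ 26.
Since 18 = 16 + 2, 29^18 ≡ 26 · 27; multiplying out mod 37: 26·27 = 702 ≡ 36. Thus 29^18 ≡ 36 ≡ −1 (mod 37).
By Euler's criterion 29 is a quadratic non-residue mod 37: no x satisfies x² ≡ 29 (mod 37).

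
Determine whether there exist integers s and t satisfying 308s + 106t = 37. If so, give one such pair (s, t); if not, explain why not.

Any value of 308s + 106t is a multiple of gcd(308, 106) = 2.
However 37 leaves remainder 1 on division by 2.
So the equation is unsolvable over ℤ.

There are no such integers.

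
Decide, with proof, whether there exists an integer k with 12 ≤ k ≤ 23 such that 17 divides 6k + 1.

Scanning upward from k = 12 gives 73, 79, none divisible by 17. At k = 14 we get 6·14 + 1 = 85, and 85 = 17·5.

k = 14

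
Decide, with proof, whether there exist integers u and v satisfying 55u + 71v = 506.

u = 66, v = -44

Since gcd(55, 71) = 1, every integer is an integer combination of 55 and 71.
Euclidean algorithm: 71 = 1·55 + 16, 55 = 3·16 + 7, 16 = 2·7 + 2, 7 = 3·2 + 1, 2 = 2·1 + 0.
Back-substituting, 1 = 7 − 3·2 = 7 − 3·(16 − 2·7) = −3·16 + 7·7 = −3·16 + 7·(55 − 3·16) = 7·55 − 24·16 = 7·55 − 24·(71 − 1·55) = −24·71 + 31·55; that is, 55·31 + 71·(-24) = 1.
Multiplying through by 506: u = 31·506 = 15686, v = (-24)·506 = -12144 is a solution.
The general solution is u = 15686 + 71k, v = -12144 − 55k; taking k = -220 gives the smaller pair u = 66, v = -44.
Indeed 55·66 + 71·(-44) = 3630 − 3124 = 506.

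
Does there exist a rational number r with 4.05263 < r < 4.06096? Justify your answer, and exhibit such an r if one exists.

r = 69/17

Scale by 17: the interval becomes (68.89471, 69.03632), which contains the integer 69.
So r = 69/17 works: it is a ratio of integers, and dividing 17·4.05263 < 69 < 17·4.06096 through by 17 gives 4.05263 < 69/17 < 4.06096.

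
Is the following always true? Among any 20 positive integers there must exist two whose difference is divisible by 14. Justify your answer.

Yes, this is always true.

Partition the integers by their residue mod 14; there are 14 classes.
With 20 integers and only 14 classes, the pigeonhole principle forces two of them, say a and b, into the same class.
Then a ≡ b (mod 14), i.e. 14 ∣ (a − b).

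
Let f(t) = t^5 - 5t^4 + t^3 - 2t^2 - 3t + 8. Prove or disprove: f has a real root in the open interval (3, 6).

Such a root exists.

f(3) = -154 and f(6) = 1430, which have opposite signs.
Since f is a polynomial it is continuous on [3, 6].
By the Intermediate Value Theorem f must vanish at some point of (3, 6).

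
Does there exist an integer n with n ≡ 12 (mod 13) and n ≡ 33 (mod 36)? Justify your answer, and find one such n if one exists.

gcd(13, 36) = 1, so the Chinese Remainder Theorem guarantees exactly one residue class mod 468 satisfying both.
Write n = 12 + 13t and require 12 + 13t ≡ 33 (mod 36), i.e. 13t ≡ 21 (mod 36).
Invert 13 mod 36 by the Euclidean algorithm: 36 = 2·13 + 10, 13 = 1·10 + 3, 10 = 3·3 + 1, 3 = 3·1 + 0; back-substituting, 1 = 10 − 3·3 = 10 − 3·(13 − 1·10) = −3·13 + 4·10 = −3·13 + 4·(36 − 2·13) = 4·36 − 11·13. Hence 13·(-11) ≡ 1, so 13⁻¹ ≡ -11 ≡ 25 (mod 36).
Multiplying by 25: t ≡ 25·21 = 525 ≡ 21 (mod 36).
Taking t = 21 gives n = 12 + 13·21 = 285.
Check: 285 mod 13 = 12, 285 mod 36 = 33. ✓

n = 285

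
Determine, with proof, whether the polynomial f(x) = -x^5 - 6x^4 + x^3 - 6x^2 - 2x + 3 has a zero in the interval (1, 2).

f has no root in that interval.

The endpoint values f(1) = -11 and f(2) = -145 are both negative. Claim: f(x) < 0 for every x in (1, 2).
Substitute x = 1 + u, where 0 < u < 1 on the interval. Expanding, f(1 + u) = -u^5 - 11u^4 - 33u^3 - 49u^2 - 40u - 11.
All 6 nonzero coefficients of this polynomial in u are negative; hence for u > 0 the value is a sum of negative terms (the constant -11 among them).
So f is strictly negative on (1, 2); no root exists in the interval.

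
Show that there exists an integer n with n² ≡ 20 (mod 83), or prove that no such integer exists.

No, no such integer exists.

Apply Euler's criterion with the prime 83: 20 is a quadratic residue iff 20^41 ≡ 1 (mod 83), and a non-residue iff it is ≡ −1.
Squaring successively (mod 83): 20^2 = 400 ≡ 68; 20^4 ≡ 68² = 4624 ≡ 59; 20^8 ≡ 59² = 3481 ≡ 78; 20^16 ≡ 78² = 6084 ≡ 25; 20^32 ≡ 25² = 625 ≡ 44.
Since 41 = 32 + 8 + 1, 20^41 ≡ 44 · 78 · 20; multiplying out mod 83: 44·78 = 3432 ≡ 29, then 29·20 = 580 ≡ 82. Thus 20^41 ≡ 82 ≡ −1 (mod 83).
The value −1 means 20 is a non-residue modulo 83, so n² ≡ 20 (mod 83) is impossible.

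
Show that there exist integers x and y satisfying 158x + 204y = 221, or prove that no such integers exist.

Any value of 158x + 204y is a multiple of gcd(158, 204) = 2.
But 221 is not a multiple of 2 (it leaves remainder 1).
So the equation is unsolvable over ℤ.

No, no such integers exist.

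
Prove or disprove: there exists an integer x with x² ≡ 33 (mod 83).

x = 45

x = 45 works: 45² = 2025, and 2025 − 33 = 1992 = 24·83.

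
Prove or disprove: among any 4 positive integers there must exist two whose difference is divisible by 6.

No, the set {10, 11, 12, 13} is a counterexample.

Consider the 4 integers 10, 11, 12, 13. They lie in distinct residue classes modulo 6, since 4 ≤ 6.
No two share a residue, so no pair has difference divisible by 6; the claim fails for this set.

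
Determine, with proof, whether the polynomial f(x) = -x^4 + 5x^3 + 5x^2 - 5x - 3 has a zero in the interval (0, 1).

Yes, f has a root in the interval.

f(0) = -3 and f(1) = 1, which have opposite signs.
f is continuous everywhere (it is a polynomial), in particular on [0, 1].
By the Intermediate Value Theorem, f takes the value 0 somewhere in the open interval.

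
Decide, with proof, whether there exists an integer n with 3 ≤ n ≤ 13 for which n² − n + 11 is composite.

At n = 11: 11² − 11 + 11 = 121 = 11·11, which is composite.

n = 11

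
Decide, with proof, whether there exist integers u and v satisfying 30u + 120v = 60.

Since gcd(30, 120) = 30 and 60 = 30·2, Bézout's identity guarantees a solution.
Dividing through by 30 reduces the equation to 1u + 4v = 2.
The coefficient of u is 1, so setting v = 0 and u = 2 already solves it.
Check: 30·2 + 120·0 = 60 + 0 = 60. ✓

u = 2, v = 0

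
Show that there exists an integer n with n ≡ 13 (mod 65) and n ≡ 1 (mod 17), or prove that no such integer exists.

n = 273

gcd(65, 17) = 1, so the Chinese Remainder Theorem guarantees exactly one residue class mod 1105 satisfying both.
Write n = 13 + 65t and require 13 + 65t ≡ 1 (mod 17), i.e. 65t ≡ 5 (mod 17).
65 ≡ 14 (mod 17), so this reads 14t ≡ 5 (mod 17). To invert 14 modulo 17: 17 = 1·14 + 3, 14 = 4·3 + 2, 3 = 1·2 + 1, 2 = 2·1 + 0, and unwinding, 1 = 3 − 1·2 = 3 − (14 − 4·3) = −14 + 5·3 = −14 + 5·(17 − 1·14) = 5·17 − 6·14. Thus 14⁻¹ ≡ -6 ≡ 11 (mod 17).
Multiplying by 11: t ≡ 11·5 = 55 ≡ 4 (mod 17).
With t = 4: n = 13 + 65·4 = 273.
Check: 273 mod 65 = 13, 273 mod 17 = 1. ✓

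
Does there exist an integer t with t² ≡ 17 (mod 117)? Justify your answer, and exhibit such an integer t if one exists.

Work modulo the divisor 3 of 117. If t² ≡ 17 (mod 117) then t² ≡ 2 (mod 3).
Since (3 − t)² ≡ t² (mod 3), it suffices to square t = 0, 1, …, 1: the residues are 0, 1.
The set of squares mod 3 is therefore {0, 1}, which does not contain 2.
Hence no integer t has t² ≡ 17 (mod 117).

No such integer exists.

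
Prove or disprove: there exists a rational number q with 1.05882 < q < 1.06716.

q = 16/15

Multiplying by 15: 15·1.05882 = 15.88230 and 15·1.06716 = 16.00740, so the integer 16 lies strictly between them.
Hence 16/15 is a rational number with 1.05882 < 16/15 < 1.06716.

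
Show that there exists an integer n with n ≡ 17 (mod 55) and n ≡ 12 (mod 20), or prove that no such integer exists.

n = 72

gcd(55, 20) = 5. A simultaneous solution exists iff 17 ≡ 12 (mod 5); here 17 mod 5 = 2 = 12 mod 5, so it does.
Step through n = 17, 17 + 55, 17 + 2·55, …: the values 17, 72 reduce mod 20 to 17, 12. The value 72 hits 12.
Verify: 72 = 1·55 + 17 and 72 = 3·20 + 12. ✓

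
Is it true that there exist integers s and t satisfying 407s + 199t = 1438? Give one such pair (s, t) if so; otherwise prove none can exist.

407 and 199 are coprime, so 407s + 199t ranges over all of ℤ.
Run the Euclidean algorithm on 407 and 199: 407 = 2·199 + 9, 199 = 22·9 + 1, 9 = 9·1 + 0.
Working back up the chain: 1 = 199 − 22·9 = 199 − 22·(407 − 2·199) = −22·407 + 45·199. So 407·(-22) + 199·45 = 1.
Times 1438: 407·(-31636) + 199·64710 = 1438, so (-31636, 64710) solves it.
The general solution is s = -31636 + 199k, t = 64710 − 407k; taking k = 159 gives the smaller pair s = 5, t = -3.
Indeed 407·5 + 199·(-3) = 2035 − 597 = 1438.

s = 5, t = -3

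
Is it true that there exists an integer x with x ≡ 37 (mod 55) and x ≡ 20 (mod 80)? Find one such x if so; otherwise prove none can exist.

gcd(55, 80) = 5. If x ≡ 37 (mod 55) and x ≡ 20 (mod 80), then x ≡ 37 (mod 5) and x ≡ 20 (mod 5).
These are incompatible: 37 − 20 = 17 is not divisible by 5.
Hence the system has no solution.

No such integer exists.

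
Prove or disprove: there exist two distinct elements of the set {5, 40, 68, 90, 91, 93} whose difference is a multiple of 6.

Reduce each element modulo 6: 5↦5, 40↦4, 68↦2, 90↦0, 91↦1, 93↦3.
No residue repeats among the 6 elements, so no pair has difference ≡ 0 (mod 6).

No such pair exists.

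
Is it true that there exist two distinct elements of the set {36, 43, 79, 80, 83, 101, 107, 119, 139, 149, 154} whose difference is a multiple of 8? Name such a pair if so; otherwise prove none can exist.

The pair (43, 83) works.

43 mod 8 = 3 and 83 mod 8 = 3, so 83 − 43 = 40 = 5·8.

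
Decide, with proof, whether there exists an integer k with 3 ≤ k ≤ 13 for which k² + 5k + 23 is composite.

The values for k = 3, 4, …, 13 are 47, 59, 73, 89, 107, 127, 149, 173, 199, 227, 257, and each of these is prime.
So no value in the range makes the expression composite.

There is no such integer k in that range.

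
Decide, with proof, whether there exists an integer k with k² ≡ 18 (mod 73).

k = 23 works: 23² = 529, and 529 − 18 = 511 = 7·73.

k = 23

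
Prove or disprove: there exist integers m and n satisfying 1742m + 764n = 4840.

m = 144, n = -322

Since gcd(1742, 764) = 2 and 4840 = 2·2420, Bézout's identity guarantees a solution.
Dividing through by 2 reduces the equation to 871m + 382n = 2420.
Euclidean algorithm: 871 = 2·382 + 107, 382 = 3·107 + 61, 107 = 1·61 + 46, 61 = 1·46 + 15, 46 = 3·15 + 1, 15 = 15·1 + 0.
Back-substituting, 1 = 46 − 3·15 = 46 − 3·(61 − 1·46) = −3·61 + 4·46 = −3·61 + 4·(107 − 1·61) = 4·107 − 7·61 = 4·107 − 7·(382 − 3·107) = −7·382 + 25·107 = −7·382 + 25·(871 − 2·382) = 25·871 − 57·382; that is, 871·25 + 382·(-57) = 1.
Times 2420: 871·60500 + 382·(-137940) = 2420, so (60500, -137940) solves it.
Subtracting 158·382 from m and adding 158·871 to n gives the tidier solution (144, -322).
Check: 1742·144 + 764·(-322) = 250848 − 246008 = 4840. ✓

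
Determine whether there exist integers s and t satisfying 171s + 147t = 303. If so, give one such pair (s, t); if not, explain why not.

s = 31, t = -34

Since gcd(171, 147) = 3 and 303 = 3·101, Bézout's identity guarantees a solution.
Dividing through by 3 reduces the equation to 57s + 49t = 101.
Euclidean algorithm: 57 = 1·49 + 8, 49 = 6·8 + 1, 8 = 8·1 + 0.
Back-substituting, 1 = 49 − 6·8 = 49 − 6·(57 − 1·49) = −6·57 + 7·49; that is, 57·(-6) + 49·7 = 1.
Times 101: 57·(-606) + 49·707 = 101, so (-606, 707) solves it.
Shifting by a multiple of (49, −57) keeps it a solution: s = -606 + 13·49 = 31, t = 707 − 13·57 = -34.
Check: 171·31 + 147·(-34) = 5301 − 4998 = 303. ✓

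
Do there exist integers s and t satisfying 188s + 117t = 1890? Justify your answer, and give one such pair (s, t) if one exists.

s = 81, t = -114

188 and 117 are coprime, so 188s + 117t ranges over all of ℤ.
Run the Euclidean algorithm on 188 and 117: 188 = 1·117 + 71, 117 = 1·71 + 46, 71 = 1·46 + 25, 46 = 1·25 + 21, 25 = 1·21 + 4, 21 = 5·4 + 1, 4 = 4·1 + 0.
Unwinding: 1 = 21 − 5·4 = 21 − 5·(25 − 1·21) = −5·25 + 6·21 = −5·25 + 6·(46 − 1·25) = 6·46 − 11·25 = 6·46 − 11·(71 − 1·46) = −11·71 + 17·46 = −11·71 + 17·(117 − 1·71) = 17·117 − 28·71 = 17·117 − 28·(188 − 1·117) = −28·188 + 45·117, i.e. 188·(-28) + 117·45 = 1.
Multiplying through by 1890: s = (-28)·1890 = -52920, t = 45·1890 = 85050 is a solution.
Shifting by a multiple of (117, −188) keeps it a solution: s = -52920 + 453·117 = 81, t = 85050 − 453·188 = -114.
Check: 188·81 + 117·(-114) = 15228 − 13338 = 1890. ✓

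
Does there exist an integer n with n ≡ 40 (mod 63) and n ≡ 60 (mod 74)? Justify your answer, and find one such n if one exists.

The moduli 63 and 74 are coprime, so by the Chinese Remainder Theorem a unique solution modulo 4662 exists.
Any solution of the first congruence is n = 40 + 63t; substituting into the second, 63t ≡ 60 − 40 ≡ 20 (mod 74).
To invert 63 modulo 74: 74 = 1·63 + 11, 63 = 5·11 + 8, 11 = 1·8 + 3, 8 = 2·3 + 2, 3 = 1·2 + 1, 2 = 2·1 + 0, and unwinding, 1 = 3 − 1·2 = 3 − (8 − 2·3) = −8 + 3·3 = −8 + 3·(11 − 1·8) = 3·11 − 4·8 = 3·11 − 4·(63 − 5·11) = −4·63 + 23·11 = −4·63 + 23·(74 − 1·63) = 23·74 − 27·63. Thus 63⁻¹ ≡ -27 ≡ 47 (mod 74).
Therefore t ≡ 47·20 = 940 ≡ 52 (mod 74).
With t = 52: n = 40 + 63·52 = 3316.
Check: 3316 mod 63 = 40, 3316 mod 74 = 60. ✓

n = 3316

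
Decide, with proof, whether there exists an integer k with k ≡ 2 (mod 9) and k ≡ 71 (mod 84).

k = 155

Here gcd(9, 84) = 3, and both 2 and 71 leave remainder 2 mod 3, so the system is consistent.
Put k = 2 + 9t, so we need 9t ≡ 69 (mod 84), equivalently (divide by 3) 3t ≡ 23 (mod 28).
Invert 3 mod 28 by the Euclidean algorithm: 28 = 9·3 + 1, 3 = 3·1 + 0; back-substituting, 1 = 28 − 9·3. Hence 3·(-9) ≡ 1, so 3⁻¹ ≡ -9 ≡ 19 (mod 28).
Therefore t ≡ 19·23 = 437 ≡ 17 (mod 28).
Then k = 2 + 9·17 = 155.
Verify: 155 = 17·9 + 2 and 155 = 1·84 + 71. ✓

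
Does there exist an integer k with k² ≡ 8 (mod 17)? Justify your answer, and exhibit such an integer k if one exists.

Take k = 12. Then 12² = 144 = 8·17 + 8, so 12² ≡ 8 (mod 17).

k = 12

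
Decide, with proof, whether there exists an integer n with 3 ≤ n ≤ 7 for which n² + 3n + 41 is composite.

At n = 5: 5² + 3·5 + 41 = 81 = 3·27, which is composite.

n = 5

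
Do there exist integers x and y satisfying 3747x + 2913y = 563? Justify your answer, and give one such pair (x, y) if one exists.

There are no such integers.

Any value of 3747x + 2913y is a multiple of gcd(3747, 2913) = 3.
But 563 is not a multiple of 3 (it leaves remainder 2).
Hence no integers x, y satisfy the equation.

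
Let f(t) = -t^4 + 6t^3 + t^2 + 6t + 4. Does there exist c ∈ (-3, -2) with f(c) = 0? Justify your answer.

The endpoint values f(-3) = -248 and f(-2) = -68 are both negative. Claim: f(t) < 0 for every t in (-3, -2).
Substitute t = -2 − u, where 0 < u < 1 on the interval. Expanding, f(-2 − u) = -u^4 - 14u^3 - 59u^2 - 106u - 68.
All 5 nonzero coefficients of this polynomial in u are negative; hence for u > 0 the value is a sum of negative terms (the constant -68 among them).
So f is strictly negative on (-3, -2); no root exists in the interval.

No such root exists.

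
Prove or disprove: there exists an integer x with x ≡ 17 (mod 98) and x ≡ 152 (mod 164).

No, no such integer exists.

Reduce both congruences modulo 2, which divides 98 and 164: they say x ≡ 17 (mod 2) and x ≡ 152 (mod 2).
These are incompatible: 17 − 152 = -135 is not divisible by 2.
Therefore no such x exists.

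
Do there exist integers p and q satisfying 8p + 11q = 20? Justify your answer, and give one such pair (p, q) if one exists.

p = 8, q = -4

8 and 11 are coprime, so 8p + 11q ranges over all of ℤ.
Euclidean algorithm: 11 = 1·8 + 3, 8 = 2·3 + 2, 3 = 1·2 + 1, 2 = 2·1 + 0.
Unwinding: 1 = 3 − 1·2 = 3 − (8 − 2·3) = −8 + 3·3 = −8 + 3·(11 − 1·8) = 3·11 − 4·8, i.e. 8·(-4) + 11·3 = 1.
Times 20: 8·(-80) + 11·60 = 20, so (-80, 60) solves it.
Adding 8·11 to p and subtracting 8·8 from q gives the tidier solution (8, -4).
Indeed 8·8 + 11·(-4) = 64 − 44 = 20.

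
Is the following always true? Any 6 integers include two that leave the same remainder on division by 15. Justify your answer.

Try 6 consecutive integers, 53, 54, …, 58. Their remainders mod 15 are 8, 9, 10, 11, 12, 13 — pairwise different, as any 6 ≤ 15 consecutive integers have distinct residues.
So no two of them leave the same remainder on division by 15; the claim fails for this set.

No; for instance {53, 54, 55, 56, 57, 58} is a counterexample.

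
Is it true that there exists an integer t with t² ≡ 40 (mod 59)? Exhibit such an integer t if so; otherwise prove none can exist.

Apply Euler's criterion with the prime 59: 40 is a quadratic residue iff 40^29 ≡ 1 (mod 59), and a non-residue iff it is ≡ −1.
Repeated squaring mod 59: 40^2 = 1600 ≡ 7; 40^4 ≡ 7² = 49 ≡ 49; 40^8 ≡ 49² = 2401 ≡ 41; 40^16 ≡ 41² = 1681 ≡ 29.
Since 29 = 16 + 8 + 4 + 1, 40^29 ≡ 29 · 41 · 49 · 40; multiplying out mod 59: 29·41 = 1189 ≡ 9, then 9·49 = 441 ≡ 28, then 28·40 = 1120 ≡ 58. Thus 40^29 ≡ 58 ≡ −1 (mod 59).
By Euler's criterion 40 is a quadratic non-residue mod 59: no t satisfies t² ≡ 40 (mod 59).

There is no such integer.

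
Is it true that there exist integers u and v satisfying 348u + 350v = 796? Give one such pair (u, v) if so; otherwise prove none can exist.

gcd(348, 350) = 2, and 2 divides 796, so integer solutions exist.
Dividing through by 2 reduces the equation to 174u + 175v = 398.
Dividing repeatedly: 175 = 1·174 + 1, 174 = 174·1 + 0.
Back-substituting, 1 = 175 − 1·174; that is, 174·(-1) + 175·1 = 1.
Scaling by 398 gives the particular solution (u, v) = (-398, 398).
The general solution is u = -398 + 175k, v = 398 − 174k; taking k = 3 gives the smaller pair u = 127, v = -124.
Check: 348·127 + 350·(-124) = 44196 − 43400 = 796. ✓

u = 127, v = -124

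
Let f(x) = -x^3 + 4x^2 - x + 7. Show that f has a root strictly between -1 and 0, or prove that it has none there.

No.

The endpoint values f(-1) = 13 and f(0) = 7 are both positive. Claim: f(x) > 0 for every x in (-1, 0).
Substitute x = −u, where 0 < u < 1 on the interval. Expanding, f(−u) = u^3 + 4u^2 + u + 7.
All 4 nonzero coefficients of this polynomial in u are positive; hence for u > 0 the value is a sum of positive terms (the constant 7 among them).
Therefore f(x) > 0 throughout (-1, 0), and f has no zero there.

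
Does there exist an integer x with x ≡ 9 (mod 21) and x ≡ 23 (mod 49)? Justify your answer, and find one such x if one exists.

gcd(21, 49) = 7. A simultaneous solution exists iff 9 ≡ 23 (mod 7); here 9 mod 7 = 2 = 23 mod 7, so it does.
Step through x = 9, 9 + 21, 9 + 2·21, …: the values 9, 30, 51, 72 reduce mod 49 to 9, 30, 2, 23. The value 72 hits 23.
Indeed 72 ≡ 9 (mod 21) and 72 ≡ 23 (mod 49).

x = 72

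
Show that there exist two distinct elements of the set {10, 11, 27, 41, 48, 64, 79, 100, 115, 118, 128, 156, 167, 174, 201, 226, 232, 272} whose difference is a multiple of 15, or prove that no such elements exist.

The pair (10, 100) works.

Both 10 and 100 leave remainder 10 on division by 15; their difference 90 = 6·15 is a multiple of 15.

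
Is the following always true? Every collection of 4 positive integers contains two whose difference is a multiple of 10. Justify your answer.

No, the set {10, 11, 12, 13} is a counterexample.

Try 4 consecutive integers, 10, 11, 12, 13. Their remainders mod 10 are 0, 1, 2, 3 — pairwise different, as any 4 ≤ 10 consecutive integers have distinct residues.
No two share a residue, so no pair has difference divisible by 10; the claim fails for this set.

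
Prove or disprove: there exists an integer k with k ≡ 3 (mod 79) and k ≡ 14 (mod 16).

k = 398

Since 79 and 16 share no common factor, CRT says the pair of congruences has a solution (unique mod 1264).
Write k = 3 + 79t and require 3 + 79t ≡ 14 (mod 16), i.e. 79t ≡ 11 (mod 16).
79 ≡ 15 (mod 16), so this reads 15t ≡ 11 (mod 16). To invert 15 modulo 16: 16 = 1·15 + 1, 15 = 15·1 + 0, and unwinding, 1 = 16 − 1·15. Thus 15⁻¹ ≡ -1 ≡ 15 (mod 16).
Therefore t ≡ 15·11 = 165 ≡ 5 (mod 16).
Taking t = 5 gives k = 3 + 79·5 = 398.
Verify: 398 = 5·79 + 3 and 398 = 24·16 + 14. ✓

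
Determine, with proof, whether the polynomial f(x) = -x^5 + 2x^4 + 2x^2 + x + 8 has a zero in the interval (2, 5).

Yes, f has a root in the interval.

f(2) = 18 and f(5) = -1812, which have opposite signs.
Since f is a polynomial it is continuous on [2, 5].
By the Intermediate Value Theorem f must vanish at some point of (2, 5).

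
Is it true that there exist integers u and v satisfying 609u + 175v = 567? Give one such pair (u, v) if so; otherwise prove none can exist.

u = 13, v = -42

Every value of 609u + 175v is a multiple of gcd(609, 175) = 7; since 7 ∣ 567, solutions exist.
Dividing through by 7 reduces the equation to 87u + 25v = 81.
Dividing repeatedly: 87 = 3·25 + 12, 25 = 2·12 + 1, 12 = 12·1 + 0.
Back-substituting, 1 = 25 − 2·12 = 25 − 2·(87 − 3·25) = −2·87 + 7·25; that is, 87·(-2) + 25·7 = 1.
Times 81: 87·(-162) + 25·567 = 81, so (-162, 567) solves it.
Adding 7·25 to u and subtracting 7·87 from v gives the tidier solution (13, -42).
Indeed 609·13 + 175·(-42) = 7917 − 7350 = 567.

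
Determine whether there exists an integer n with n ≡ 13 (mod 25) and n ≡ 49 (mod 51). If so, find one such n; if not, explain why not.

n = 763

Since 25 and 51 share no common factor, CRT says the pair of congruences has a solution (unique mod 1275).
Write n = 13 + 25t and require 13 + 25t ≡ 49 (mod 51), i.e. 25t ≡ 36 (mod 51).
To invert 25 modulo 51: 51 = 2·25 + 1, 25 = 25·1 + 0, and unwinding, 1 = 51 − 2·25. Thus 25⁻¹ ≡ -2 ≡ 49 (mod 51).
Multiplying by 49: t ≡ 49·36 = 1764 ≡ 30 (mod 51).
With t = 30: n = 13 + 25·30 = 763.
Verify: 763 = 30·25 + 13 and 763 = 14·51 + 49. ✓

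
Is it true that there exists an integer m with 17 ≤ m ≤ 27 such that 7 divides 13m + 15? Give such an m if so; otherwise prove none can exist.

m = 22 works, since 13·22 + 15 = 301 = 43·7.

m = 22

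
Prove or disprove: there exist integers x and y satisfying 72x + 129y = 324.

x = 26, y = -12

gcd(72, 129) = 3, and 3 divides 324, so integer solutions exist.
Dividing through by 3 reduces the equation to 24x + 43y = 108.
Euclidean algorithm: 43 = 1·24 + 19, 24 = 1·19 + 5, 19 = 3·5 + 4, 5 = 1·4 + 1, 4 = 4·1 + 0.
Unwinding: 1 = 5 − 1·4 = 5 − (19 − 3·5) = −19 + 4·5 = −19 + 4·(24 − 1·19) = 4·24 − 5·19 = 4·24 − 5·(43 − 1·24) = −5·43 + 9·24, i.e. 24·9 + 43·(-5) = 1.
Multiplying through by 108: x = 9·108 = 972, y = (-5)·108 = -540 is a solution.
The general solution is x = 972 + 43k, y = -540 − 24k; taking k = -22 gives the smaller pair x = 26, y = -12.
Indeed 72·26 + 129·(-12) = 1872 − 1548 = 324.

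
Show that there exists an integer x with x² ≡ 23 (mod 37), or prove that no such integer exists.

37 is prime, so by Euler's criterion 23 is a square mod 37 iff 23^((37−1)/2) = 23^18 ≡ 1 (mod 37).
Squaring successively (mod 37): 23^2 = 529 ≡ 11; 23^4 ≡ 11² = 121 ≡ 10; 23^8 ≡ 10² = 100 ≡ 26; 23^16 ≡ 26² = 676 ≡ 10.
Since 18 = 16 + 2, 23^18 ≡ 10 · 11; multiplying out mod 37: 10·11 = 110 ≡ 36. Thus 23^18 ≡ 36 ≡ −1 (mod 37).
The value −1 means 23 is a non-residue modulo 37, so x² ≡ 23 (mod 37) is impossible.

There is no such integer.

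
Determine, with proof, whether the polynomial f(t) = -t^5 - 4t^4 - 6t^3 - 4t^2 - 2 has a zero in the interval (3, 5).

f(3) = -767 and f(5) = -6477, both negative, so a sign-change argument is unavailable; we show f keeps this sign on the whole interval.
Shift to the endpoint 3: with t = 3 + u (0 < u < 2), one computes f(3 + u) = -u^5 - 19u^4 - 144u^3 - 544u^2 - 1023u - 767.
The nonzero coefficients here are all negative, so for u > 0 every term is negative (or zero), and the constant term -767 is strictly negative.
Therefore f(t) < 0 throughout (3, 5), and f has no zero there.

No such root exists.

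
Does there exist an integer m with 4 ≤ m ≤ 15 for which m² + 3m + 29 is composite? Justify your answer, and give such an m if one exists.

m = 7

At m = 7: 7² + 3·7 + 29 = 99 = 3·33, which is composite.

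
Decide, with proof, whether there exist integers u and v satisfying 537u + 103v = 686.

537 and 103 are coprime, so 537u + 103v ranges over all of ℤ.
Euclidean algorithm: 537 = 5·103 + 22, 103 = 4·22 + 15, 22 = 1·15 + 7, 15 = 2·7 + 1, 7 = 7·1 + 0.
Unwinding: 1 = 15 − 2·7 = 15 − 2·(22 − 1·15) = −2·22 + 3·15 = −2·22 + 3·(103 − 4·22) = 3·103 − 14·22 = 3·103 − 14·(537 − 5·103) = −14·537 + 73·103, i.e. 537·(-14) + 103·73 = 1.
Multiplying through by 686: u = (-14)·686 = -9604, v = 73·686 = 50078 is a solution.
The general solution is u = -9604 + 103k, v = 50078 − 537k; taking k = 94 gives the smaller pair u = 78, v = -400.
Indeed 537·78 + 103·(-400) = 41886 − 41200 = 686.

u = 78, v = -400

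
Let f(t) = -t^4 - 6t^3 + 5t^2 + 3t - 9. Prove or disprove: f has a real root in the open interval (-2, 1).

f(-2) = 37 and f(1) = -8, which have opposite signs.
Since f is a polynomial it is continuous on [-2, 1].
By the Intermediate Value Theorem, f takes the value 0 somewhere in the open interval.

Yes, f has a root in the interval.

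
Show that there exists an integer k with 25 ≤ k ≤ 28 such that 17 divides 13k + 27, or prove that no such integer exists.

Scanning upward from k = 25 gives 352, 365, 378, none divisible by 17. Try k = 28: 13·28 + 27 = 391 = 23·17, which is divisible by 17.

k = 28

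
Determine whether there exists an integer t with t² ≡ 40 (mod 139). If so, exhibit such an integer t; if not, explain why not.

Apply Euler's criterion with the prime 139: 40 is a quadratic residue iff 40^69 ≡ 1 (mod 139), and a non-residue iff it is ≡ −1.
Squaring successively (mod 139): 40^2 = 1600 ≡ 71; 40^4 ≡ 71² = 5041 ≡ 37; 40^8 ≡ 37² = 1369 ≡ 118; 40^16 ≡ 118² = 13924 ≡ 24; 40^32 ≡ 24² = 576 ≡ 20; 40^64 ≡ 20² = 400 ≡ 122.
Since 69 = 64 + 4 + 1, 40^69 ≡ 122 · 37 · 40; multiplying out mod 139: 122·37 = 4514 ≡ 66, then 66·40 = 2640 ≡ 138. Thus 40^69 ≡ 138 ≡ −1 (mod 139).
The value −1 means 40 is a non-residue modulo 139, so t² ≡ 40 (mod 139) is impossible.

No, no such integer exists.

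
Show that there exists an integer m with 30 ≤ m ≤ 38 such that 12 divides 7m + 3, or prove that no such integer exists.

The values of 7m + 3 for m = 30, 31, …, 38 are 213, 220, 227, 234, 241, 248, 255, 262, 269; reduced mod 12 these are 9, 4, 11, 6, 1, 8, 3, 10, 5.
The residue 0 does not occur, so no m in [30, 38] makes 7m + 3 a multiple of 12.

There is no such integer m in that range.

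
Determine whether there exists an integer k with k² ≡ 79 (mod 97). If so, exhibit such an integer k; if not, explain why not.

k = 46

Take k = 46. Then 46² = 2116 = 21·97 + 79, so 46² ≡ 79 (mod 97).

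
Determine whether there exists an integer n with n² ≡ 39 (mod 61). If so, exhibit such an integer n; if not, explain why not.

Take n = 10. Then 10² = 100 = 1·61 + 39, so 10² ≡ 39 (mod 61).

n = 10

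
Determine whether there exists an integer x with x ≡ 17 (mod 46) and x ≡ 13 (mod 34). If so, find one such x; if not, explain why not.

x = 523

The moduli are not coprime: gcd(46, 34) = 2. Compatibility requires 2 ∣ (13 − 17) = -4, which holds, so solutions exist.
Write x = 17 + 46t. Then 46t ≡ 13 − 17 ≡ 30 (mod 34); dividing through by 2 gives 23t ≡ 15 (mod 17).
23 ≡ 6 (mod 17), so this reads 6t ≡ 15 (mod 17). Since 6·3 = 18 = 1·17 + 1, the inverse of 6 mod 17 is 3.
Therefore t ≡ 3·15 = 45 ≡ 11 (mod 17).
Then x = 17 + 46·11 = 523.
Check: 523 mod 46 = 17, 523 mod 34 = 13. ✓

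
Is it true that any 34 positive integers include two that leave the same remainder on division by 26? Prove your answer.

Yes, this is always true.

Partition the integers by their residue mod 26; there are 26 classes.
With 34 integers and only 26 classes, the pigeonhole principle forces two of them, say a and b, into the same class.
That is, a and b leave the same remainder on division by 26, as claimed.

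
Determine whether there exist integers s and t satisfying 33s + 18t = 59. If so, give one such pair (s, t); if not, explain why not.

gcd(33, 18) = 3, so every integer of the form 33s + 18t is a multiple of 3.
But 59 is not a multiple of 3 (it leaves remainder 2).
So the equation is unsolvable over ℤ.

There are no such integers.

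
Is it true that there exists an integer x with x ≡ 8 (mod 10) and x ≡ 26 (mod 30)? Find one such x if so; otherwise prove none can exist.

No such integer exists.

gcd(10, 30) = 10. If x ≡ 8 (mod 10) and x ≡ 26 (mod 30), then x ≡ 8 (mod 10) and x ≡ 26 (mod 10).
These are incompatible: 8 − 26 = -18 is not divisible by 10.
So no integer satisfies both congruences.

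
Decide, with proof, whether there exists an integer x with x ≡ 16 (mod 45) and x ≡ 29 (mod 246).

Both moduli are multiples of 3 = gcd(45, 246), so any solution would satisfy x ≡ 16 and x ≡ 29 modulo 3 simultaneously.
However 16 ≡ 1 and 29 ≡ 2 (mod 3), and 1 ≠ 2.
Hence the system has no solution.

No, no such integer exists.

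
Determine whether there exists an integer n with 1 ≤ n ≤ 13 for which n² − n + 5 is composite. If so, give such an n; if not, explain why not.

At n = 6: 6² − 6 + 5 = 35 = 5·7, which is composite.

n = 6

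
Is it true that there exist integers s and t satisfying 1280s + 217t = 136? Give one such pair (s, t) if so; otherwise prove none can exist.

s = 53, t = -312

Since gcd(1280, 217) = 1, every integer is an integer combination of 1280 and 217.
Dividing repeatedly: 1280 = 5·217 + 195, 217 = 1·195 + 22, 195 = 8·22 + 19, 22 = 1·19 + 3, 19 = 6·3 + 1, 3 = 3·1 + 0.
Working back up the chain: 1 = 19 − 6·3 = 19 − 6·(22 − 1·19) = −6·22 + 7·19 = −6·22 + 7·(195 − 8·22) = 7·195 − 62·22 = 7·195 − 62·(217 − 1·195) = −62·217 + 69·195 = −62·217 + 69·(1280 − 5·217) = 69·1280 − 407·217. So 1280·69 + 217·(-407) = 1.
Scaling by 136 gives the particular solution (s, t) = (9384, -55352).
The general solution is s = 9384 + 217k, t = -55352 − 1280k; taking k = -43 gives the smaller pair s = 53, t = -312.
Check: 1280·53 + 217·(-312) = 67840 − 67704 = 136. ✓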